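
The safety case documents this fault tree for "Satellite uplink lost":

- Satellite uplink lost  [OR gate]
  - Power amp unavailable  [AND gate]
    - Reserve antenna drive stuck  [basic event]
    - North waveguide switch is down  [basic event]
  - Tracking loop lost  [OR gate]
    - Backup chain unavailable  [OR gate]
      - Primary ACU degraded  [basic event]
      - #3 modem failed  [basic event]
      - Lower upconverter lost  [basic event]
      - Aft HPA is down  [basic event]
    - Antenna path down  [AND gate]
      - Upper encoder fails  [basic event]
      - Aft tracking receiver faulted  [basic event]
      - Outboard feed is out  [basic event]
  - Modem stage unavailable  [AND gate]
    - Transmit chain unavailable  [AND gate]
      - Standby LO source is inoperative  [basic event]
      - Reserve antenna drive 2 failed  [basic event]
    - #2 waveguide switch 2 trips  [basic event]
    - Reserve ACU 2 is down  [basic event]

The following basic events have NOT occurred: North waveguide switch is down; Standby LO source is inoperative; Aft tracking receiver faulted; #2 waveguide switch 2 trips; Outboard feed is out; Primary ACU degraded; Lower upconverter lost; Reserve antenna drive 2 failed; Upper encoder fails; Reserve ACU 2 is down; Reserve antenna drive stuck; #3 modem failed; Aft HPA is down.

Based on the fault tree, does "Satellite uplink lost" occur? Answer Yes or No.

No

Power amp unavailable [AND]: Reserve antenna drive stuck=not, North waveguide switch is down=not → not all inputs occur → does not occur.
Backup chain unavailable [OR]: Primary ACU degraded=not, #3 modem failed=not, Lower upconverter lost=not, Aft HPA is down=not → no input occurs → does not occur.
Antenna path down [AND]: Upper encoder fails=not, Aft tracking receiver faulted=not, Outboard feed is out=not → not all inputs occur → does not occur.
Tracking loop lost [OR]: Backup chain unavailable=not, Antenna path down=not → no input occurs → does not occur.
Transmit chain unavailable [AND]: Standby LO source is inoperative=not, Reserve antenna drive 2 failed=not → not all inputs occur → does not occur.
Modem stage unavailable [AND]: Transmit chain unavailable=not, #2 waveguide switch 2 trips=not, Reserve ACU 2 is down=not → not all inputs occur → does not occur.
Satellite uplink lost [OR]: Power amp unavailable=not, Tracking loop lost=not, Modem stage unavailable=not → no input occurs → does not occur.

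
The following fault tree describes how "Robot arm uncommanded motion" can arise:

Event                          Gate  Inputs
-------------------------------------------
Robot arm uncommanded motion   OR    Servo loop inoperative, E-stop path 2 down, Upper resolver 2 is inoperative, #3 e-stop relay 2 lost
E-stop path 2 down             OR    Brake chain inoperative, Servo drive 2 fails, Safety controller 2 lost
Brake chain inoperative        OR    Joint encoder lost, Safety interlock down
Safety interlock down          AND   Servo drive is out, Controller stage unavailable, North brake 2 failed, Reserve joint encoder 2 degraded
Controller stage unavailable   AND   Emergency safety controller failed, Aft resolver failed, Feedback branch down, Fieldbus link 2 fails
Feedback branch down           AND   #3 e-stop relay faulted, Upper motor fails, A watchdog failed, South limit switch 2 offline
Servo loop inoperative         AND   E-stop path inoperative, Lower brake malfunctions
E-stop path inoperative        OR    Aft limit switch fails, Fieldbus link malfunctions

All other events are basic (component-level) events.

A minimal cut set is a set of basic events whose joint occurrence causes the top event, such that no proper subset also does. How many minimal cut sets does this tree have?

8

E-stop path inoperative [OR]: union of children's cut sets → 2 cut set(s).
Servo loop inoperative [AND]: one cut set from each child combined → 2 × 1 = 2 cut set(s).
Feedback branch down [AND]: one cut set from each child combined → 1 × 1 × 1 × 1 = 1 cut set(s).
Controller stage unavailable [AND]: one cut set from each child combined → 1 × 1 × 1 × 1 = 1 cut set(s).
Safety interlock down [AND]: one cut set from each child combined → 1 × 1 × 1 × 1 = 1 cut set(s).
Brake chain inoperative [OR]: union of children's cut sets → 2 cut set(s).
E-stop path 2 down [OR]: union of children's cut sets → 4 cut set(s).
Robot arm uncommanded motion [OR]: union of children's cut sets → 8 cut set(s).
Minimal cut sets: {Aft limit switch fails, Lower brake malfunctions}; {Fieldbus link malfunctions, Lower brake malfunctions}; {Joint encoder lost}; {#3 e-stop relay faulted, A watchdog failed, Aft resolver failed, Emergency safety controller failed, Fieldbus link 2 fails, North brake 2 failed, Reserve joint encoder 2 degraded, Servo drive is out, South limit switch 2 offline, Upper motor fails}; {Servo drive 2 fails}; {Safety controller 2 lost}; {Upper resolver 2 is inoperative}; {#3 e-stop relay 2 lost}.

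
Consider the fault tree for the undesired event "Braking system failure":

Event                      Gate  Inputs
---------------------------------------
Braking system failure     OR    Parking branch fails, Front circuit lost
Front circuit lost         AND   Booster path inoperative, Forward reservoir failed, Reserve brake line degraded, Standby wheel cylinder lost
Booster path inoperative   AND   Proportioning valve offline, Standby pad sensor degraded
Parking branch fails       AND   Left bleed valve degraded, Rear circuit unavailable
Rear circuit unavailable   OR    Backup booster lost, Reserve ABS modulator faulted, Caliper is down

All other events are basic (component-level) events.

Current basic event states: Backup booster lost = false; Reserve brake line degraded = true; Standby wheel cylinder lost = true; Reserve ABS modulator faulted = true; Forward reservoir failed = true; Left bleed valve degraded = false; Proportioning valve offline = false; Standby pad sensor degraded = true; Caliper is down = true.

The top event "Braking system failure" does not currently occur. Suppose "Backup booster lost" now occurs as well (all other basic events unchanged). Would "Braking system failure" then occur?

No

Counterfactual: set "Backup booster lost" to occurred.
Rear circuit unavailable [OR]: Backup booster lost=occurs, Reserve ABS modulator faulted=occurs, Caliper is down=occurs → at least one input occurs → occurs.
Parking branch fails [AND]: Left bleed valve degraded=not, Rear circuit unavailable=occurs → not all inputs occur → does not occur.
Booster path inoperative [AND]: Proportioning valve offline=not, Standby pad sensor degraded=occurs → not all inputs occur → does not occur.
Front circuit lost [AND]: Booster path inoperative=not, Forward reservoir failed=occurs, Reserve brake line degraded=occurs, Standby wheel cylinder lost=occurs → not all inputs occur → does not occur.
Braking system failure [OR]: Parking branch fails=not, Front circuit lost=not → no input occurs → does not occur.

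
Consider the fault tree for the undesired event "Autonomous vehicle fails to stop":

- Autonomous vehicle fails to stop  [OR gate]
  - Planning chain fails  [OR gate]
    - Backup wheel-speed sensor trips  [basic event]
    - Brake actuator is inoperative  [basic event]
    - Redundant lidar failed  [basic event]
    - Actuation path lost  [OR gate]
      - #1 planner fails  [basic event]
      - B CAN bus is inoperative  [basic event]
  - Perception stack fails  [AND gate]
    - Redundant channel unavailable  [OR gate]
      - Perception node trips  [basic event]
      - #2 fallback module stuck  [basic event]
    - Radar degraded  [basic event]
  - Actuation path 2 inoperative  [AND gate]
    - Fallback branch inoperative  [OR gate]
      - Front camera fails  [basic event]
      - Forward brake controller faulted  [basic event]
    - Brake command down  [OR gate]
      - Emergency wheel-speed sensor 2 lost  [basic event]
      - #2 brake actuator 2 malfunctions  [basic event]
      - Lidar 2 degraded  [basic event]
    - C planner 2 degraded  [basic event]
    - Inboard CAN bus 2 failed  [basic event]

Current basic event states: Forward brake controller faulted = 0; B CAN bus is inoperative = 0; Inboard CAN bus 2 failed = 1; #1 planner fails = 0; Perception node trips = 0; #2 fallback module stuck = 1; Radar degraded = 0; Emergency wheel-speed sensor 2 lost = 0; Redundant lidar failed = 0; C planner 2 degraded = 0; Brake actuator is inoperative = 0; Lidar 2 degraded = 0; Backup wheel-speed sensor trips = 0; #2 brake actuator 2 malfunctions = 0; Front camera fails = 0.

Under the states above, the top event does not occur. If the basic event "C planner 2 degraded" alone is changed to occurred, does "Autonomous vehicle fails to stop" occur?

Counterfactual: set "C planner 2 degraded" to occurred.
Actuation path lost [OR]: #1 planner fails=not, B CAN bus is inoperative=not → no input occurs → does not occur.
Planning chain fails [OR]: Backup wheel-speed sensor trips=not, Brake actuator is inoperative=not, Redundant lidar failed=not, Actuation path lost=not → no input occurs → does not occur.
Redundant channel unavailable [OR]: Perception node trips=not, #2 fallback module stuck=occurs → at least one input occurs → occurs.
Perception stack fails [AND]: Redundant channel unavailable=occurs, Radar degraded=not → not all inputs occur → does not occur.
Fallback branch inoperative [OR]: Front camera fails=not, Forward brake controller faulted=not → no input occurs → does not occur.
Brake command down [OR]: Emergency wheel-speed sensor 2 lost=not, #2 brake actuator 2 malfunctions=not, Lidar 2 degraded=not → no input occurs → does not occur.
Actuation path 2 inoperative [AND]: Fallback branch inoperative=not, Brake command down=not, C planner 2 degraded=occurs, Inboard CAN bus 2 failed=occurs → not all inputs occur → does not occur.
Autonomous vehicle fails to stop [OR]: Planning chain fails=not, Perception stack fails=not, Actuation path 2 inoperative=not → no input occurs → does not occur.

No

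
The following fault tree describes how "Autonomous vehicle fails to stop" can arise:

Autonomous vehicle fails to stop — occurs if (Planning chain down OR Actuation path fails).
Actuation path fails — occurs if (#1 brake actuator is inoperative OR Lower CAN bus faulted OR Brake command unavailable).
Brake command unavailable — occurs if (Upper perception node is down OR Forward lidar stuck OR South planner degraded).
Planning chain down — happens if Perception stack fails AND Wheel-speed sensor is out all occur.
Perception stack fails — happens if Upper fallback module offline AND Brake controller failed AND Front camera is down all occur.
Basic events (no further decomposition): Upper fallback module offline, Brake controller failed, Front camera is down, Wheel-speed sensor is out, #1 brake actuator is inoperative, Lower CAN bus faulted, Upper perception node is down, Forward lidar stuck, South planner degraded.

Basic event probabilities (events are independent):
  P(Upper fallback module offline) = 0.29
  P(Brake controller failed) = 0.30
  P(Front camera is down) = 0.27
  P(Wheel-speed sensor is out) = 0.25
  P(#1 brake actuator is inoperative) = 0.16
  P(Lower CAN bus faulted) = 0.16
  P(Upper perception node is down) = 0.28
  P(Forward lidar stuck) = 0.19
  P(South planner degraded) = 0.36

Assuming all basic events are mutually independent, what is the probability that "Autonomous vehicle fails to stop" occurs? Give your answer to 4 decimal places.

0.7382

P(Perception stack fails) [AND] = 0.29 × 0.30 × 0.27 = 0.023490
P(Planning chain down) [AND] = 0.023490 × 0.25 = 0.005873
P(Brake command unavailable) [OR] = 1 − (1−0.28) × (1−0.19) × (1−0.36) = 0.626752
P(Actuation path fails) [OR] = 1 − (1−0.16) × (1−0.16) × (1−0.626752) = 0.736636
P(Autonomous vehicle fails to stop) [OR] = 1 − (1−0.005873) × (1−0.736636) = 0.738183
Rounded to 4 decimal places: P(Autonomous vehicle fails to stop) ≈ 0.7382.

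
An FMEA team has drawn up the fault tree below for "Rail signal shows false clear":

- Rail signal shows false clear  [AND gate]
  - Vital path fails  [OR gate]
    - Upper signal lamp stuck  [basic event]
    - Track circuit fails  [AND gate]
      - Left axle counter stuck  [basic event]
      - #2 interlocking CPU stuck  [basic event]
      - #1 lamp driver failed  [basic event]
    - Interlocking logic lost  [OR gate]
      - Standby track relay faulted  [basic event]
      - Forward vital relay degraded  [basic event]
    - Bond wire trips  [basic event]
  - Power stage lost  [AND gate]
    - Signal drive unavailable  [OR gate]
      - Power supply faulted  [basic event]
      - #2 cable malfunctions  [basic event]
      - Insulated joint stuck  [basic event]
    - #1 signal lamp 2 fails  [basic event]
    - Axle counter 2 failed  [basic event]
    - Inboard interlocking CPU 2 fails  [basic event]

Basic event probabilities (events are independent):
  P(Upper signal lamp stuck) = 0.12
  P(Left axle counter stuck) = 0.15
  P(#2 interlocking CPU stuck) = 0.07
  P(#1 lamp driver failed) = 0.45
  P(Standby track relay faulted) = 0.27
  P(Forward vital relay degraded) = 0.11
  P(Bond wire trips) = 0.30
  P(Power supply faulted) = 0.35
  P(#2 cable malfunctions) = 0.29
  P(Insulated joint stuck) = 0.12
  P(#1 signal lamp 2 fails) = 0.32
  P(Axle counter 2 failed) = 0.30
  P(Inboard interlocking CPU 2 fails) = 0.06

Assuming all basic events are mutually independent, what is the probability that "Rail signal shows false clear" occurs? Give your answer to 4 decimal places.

0.0021

P(Track circuit fails) [AND] = 0.15 × 0.07 × 0.45 = 0.004725
P(Interlocking logic lost) [OR] = 1 − (1−0.27) × (1−0.11) = 0.350300
P(Vital path fails) [OR] = 1 − (1−0.12) × (1−0.004725) × (1−0.350300) × (1−0.30) = 0.601676
P(Signal drive unavailable) [OR] = 1 − (1−0.35) × (1−0.29) × (1−0.12) = 0.593880
P(Power stage lost) [AND] = 0.593880 × 0.32 × 0.30 × 0.06 = 0.003421
P(Rail signal shows false clear) [AND] = 0.601676 × 0.003421 = 0.002058
Rounded to 4 decimal places: P(Rail signal shows false clear) ≈ 0.0021.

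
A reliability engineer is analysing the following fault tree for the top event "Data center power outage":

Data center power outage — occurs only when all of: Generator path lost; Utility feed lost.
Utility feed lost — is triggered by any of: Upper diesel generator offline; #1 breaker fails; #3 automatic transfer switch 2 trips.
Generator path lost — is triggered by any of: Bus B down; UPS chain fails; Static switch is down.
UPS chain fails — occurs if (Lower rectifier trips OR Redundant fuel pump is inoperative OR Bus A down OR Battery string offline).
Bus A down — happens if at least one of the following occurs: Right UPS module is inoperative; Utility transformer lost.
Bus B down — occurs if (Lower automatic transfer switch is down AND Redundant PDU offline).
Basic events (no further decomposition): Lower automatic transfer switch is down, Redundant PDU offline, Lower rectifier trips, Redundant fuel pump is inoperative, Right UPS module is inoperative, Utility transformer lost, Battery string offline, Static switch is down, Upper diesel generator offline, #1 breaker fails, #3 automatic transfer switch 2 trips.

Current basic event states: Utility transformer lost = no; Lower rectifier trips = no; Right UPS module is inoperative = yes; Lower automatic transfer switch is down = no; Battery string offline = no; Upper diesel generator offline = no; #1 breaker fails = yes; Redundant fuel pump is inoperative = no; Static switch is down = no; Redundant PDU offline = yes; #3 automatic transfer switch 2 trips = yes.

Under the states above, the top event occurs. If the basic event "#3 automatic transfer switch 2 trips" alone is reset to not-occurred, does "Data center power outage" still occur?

Counterfactual: set "#3 automatic transfer switch 2 trips" to not occurred.
Bus B down [AND]: Lower automatic transfer switch is down=not, Redundant PDU offline=occurs → not all inputs occur → does not occur.
Bus A down [OR]: Right UPS module is inoperative=occurs, Utility transformer lost=not → at least one input occurs → occurs.
UPS chain fails [OR]: Lower rectifier trips=not, Redundant fuel pump is inoperative=not, Bus A down=occurs, Battery string offline=not → at least one input occurs → occurs.
Generator path lost [OR]: Bus B down=not, UPS chain fails=occurs, Static switch is down=not → at least one input occurs → occurs.
Utility feed lost [OR]: Upper diesel generator offline=not, #1 breaker fails=occurs, #3 automatic transfer switch 2 trips=not → at least one input occurs → occurs.
Data center power outage [AND]: Generator path lost=occurs, Utility feed lost=occurs → all inputs occur → occurs.

Yes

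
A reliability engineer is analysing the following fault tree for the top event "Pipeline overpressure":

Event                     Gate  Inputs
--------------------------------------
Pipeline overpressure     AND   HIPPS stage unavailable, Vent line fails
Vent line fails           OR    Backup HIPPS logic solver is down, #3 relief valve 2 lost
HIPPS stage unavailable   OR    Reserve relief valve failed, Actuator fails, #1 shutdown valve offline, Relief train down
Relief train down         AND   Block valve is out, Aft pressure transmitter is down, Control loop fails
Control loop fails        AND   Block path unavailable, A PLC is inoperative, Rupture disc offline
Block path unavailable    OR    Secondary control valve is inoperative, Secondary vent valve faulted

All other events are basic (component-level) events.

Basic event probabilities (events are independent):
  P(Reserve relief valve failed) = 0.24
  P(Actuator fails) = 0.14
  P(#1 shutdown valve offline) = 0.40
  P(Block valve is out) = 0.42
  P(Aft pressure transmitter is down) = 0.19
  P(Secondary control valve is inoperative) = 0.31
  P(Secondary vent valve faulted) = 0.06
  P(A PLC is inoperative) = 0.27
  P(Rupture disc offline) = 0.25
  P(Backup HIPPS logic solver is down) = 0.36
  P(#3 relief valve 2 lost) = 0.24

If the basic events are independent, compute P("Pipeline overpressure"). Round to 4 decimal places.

P(Block path unavailable) [OR] = 1 − (1−0.31) × (1−0.06) = 0.351400
P(Control loop fails) [AND] = 0.351400 × 0.27 × 0.25 = 0.023720
P(Relief train down) [AND] = 0.42 × 0.19 × 0.023720 = 0.001893
P(HIPPS stage unavailable) [OR] = 1 − (1−0.24) × (1−0.14) × (1−0.40) × (1−0.001893) = 0.608582
P(Vent line fails) [OR] = 1 − (1−0.36) × (1−0.24) = 0.513600
P(Pipeline overpressure) [AND] = 0.608582 × 0.513600 = 0.312568
Rounded to 4 decimal places: P(Pipeline overpressure) ≈ 0.3126.

0.3126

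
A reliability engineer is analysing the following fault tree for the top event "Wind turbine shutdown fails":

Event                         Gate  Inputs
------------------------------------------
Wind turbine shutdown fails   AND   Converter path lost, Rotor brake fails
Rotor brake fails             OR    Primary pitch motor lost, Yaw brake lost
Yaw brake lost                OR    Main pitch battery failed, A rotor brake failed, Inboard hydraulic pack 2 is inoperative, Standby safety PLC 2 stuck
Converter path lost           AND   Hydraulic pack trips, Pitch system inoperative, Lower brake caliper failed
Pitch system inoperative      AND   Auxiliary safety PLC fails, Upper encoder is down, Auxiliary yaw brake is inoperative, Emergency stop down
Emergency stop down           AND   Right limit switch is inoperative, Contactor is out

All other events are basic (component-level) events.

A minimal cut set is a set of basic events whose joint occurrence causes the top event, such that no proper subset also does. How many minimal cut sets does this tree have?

5

Emergency stop down [AND]: one cut set from each child combined → 1 × 1 = 1 cut set(s).
Pitch system inoperative [AND]: one cut set from each child combined → 1 × 1 × 1 × 1 = 1 cut set(s).
Converter path lost [AND]: one cut set from each child combined → 1 × 1 × 1 = 1 cut set(s).
Yaw brake lost [OR]: union of children's cut sets → 4 cut set(s).
Rotor brake fails [OR]: union of children's cut sets → 5 cut set(s).
Wind turbine shutdown fails [AND]: one cut set from each child combined → 1 × 5 = 5 cut set(s).
Minimal cut sets: {Auxiliary safety PLC fails, Auxiliary yaw brake is inoperative, Contactor is out, Hydraulic pack trips, Lower brake caliper failed, Primary pitch motor lost, Right limit switch is inoperative, Upper encoder is down}; {Auxiliary safety PLC fails, Auxiliary yaw brake is inoperative, Contactor is out, Hydraulic pack trips, Lower brake caliper failed, Main pitch battery failed, Right limit switch is inoperative, Upper encoder is down}; {A rotor brake failed, Auxiliary safety PLC fails, Auxiliary yaw brake is inoperative, Contactor is out, Hydraulic pack trips, Lower brake caliper failed, Right limit switch is inoperative, Upper encoder is down}; {Auxiliary safety PLC fails, Auxiliary yaw brake is inoperative, Contactor is out, Hydraulic pack trips, Inboard hydraulic pack 2 is inoperative, Lower brake caliper failed, Right limit switch is inoperative, Upper encoder is down}; {Auxiliary safety PLC fails, Auxiliary yaw brake is inoperative, Contactor is out, Hydraulic pack trips, Lower brake caliper failed, Right limit switch is inoperative, Standby safety PLC 2 stuck, Upper encoder is down}.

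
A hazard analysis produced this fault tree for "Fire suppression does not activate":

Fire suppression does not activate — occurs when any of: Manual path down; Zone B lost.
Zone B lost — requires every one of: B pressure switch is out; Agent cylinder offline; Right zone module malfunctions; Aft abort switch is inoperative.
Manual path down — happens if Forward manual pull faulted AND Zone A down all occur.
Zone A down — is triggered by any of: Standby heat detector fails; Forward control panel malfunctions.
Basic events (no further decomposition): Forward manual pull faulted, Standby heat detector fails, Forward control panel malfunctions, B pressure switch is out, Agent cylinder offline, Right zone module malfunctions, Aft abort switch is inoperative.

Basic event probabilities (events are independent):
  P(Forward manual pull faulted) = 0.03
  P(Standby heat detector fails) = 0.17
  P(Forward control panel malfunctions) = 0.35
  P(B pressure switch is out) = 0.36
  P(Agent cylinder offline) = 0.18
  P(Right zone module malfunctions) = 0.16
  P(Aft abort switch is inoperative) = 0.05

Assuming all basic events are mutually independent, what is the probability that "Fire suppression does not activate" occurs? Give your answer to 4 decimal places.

0.0143

P(Zone A down) [OR] = 1 − (1−0.17) × (1−0.35) = 0.460500
P(Manual path down) [AND] = 0.03 × 0.460500 = 0.013815
P(Zone B lost) [AND] = 0.36 × 0.18 × 0.16 × 0.05 = 0.000518
P(Fire suppression does not activate) [OR] = 1 − (1−0.013815) × (1−0.000518) = 0.014326
Rounded to 4 decimal places: P(Fire suppression does not activate) ≈ 0.0143.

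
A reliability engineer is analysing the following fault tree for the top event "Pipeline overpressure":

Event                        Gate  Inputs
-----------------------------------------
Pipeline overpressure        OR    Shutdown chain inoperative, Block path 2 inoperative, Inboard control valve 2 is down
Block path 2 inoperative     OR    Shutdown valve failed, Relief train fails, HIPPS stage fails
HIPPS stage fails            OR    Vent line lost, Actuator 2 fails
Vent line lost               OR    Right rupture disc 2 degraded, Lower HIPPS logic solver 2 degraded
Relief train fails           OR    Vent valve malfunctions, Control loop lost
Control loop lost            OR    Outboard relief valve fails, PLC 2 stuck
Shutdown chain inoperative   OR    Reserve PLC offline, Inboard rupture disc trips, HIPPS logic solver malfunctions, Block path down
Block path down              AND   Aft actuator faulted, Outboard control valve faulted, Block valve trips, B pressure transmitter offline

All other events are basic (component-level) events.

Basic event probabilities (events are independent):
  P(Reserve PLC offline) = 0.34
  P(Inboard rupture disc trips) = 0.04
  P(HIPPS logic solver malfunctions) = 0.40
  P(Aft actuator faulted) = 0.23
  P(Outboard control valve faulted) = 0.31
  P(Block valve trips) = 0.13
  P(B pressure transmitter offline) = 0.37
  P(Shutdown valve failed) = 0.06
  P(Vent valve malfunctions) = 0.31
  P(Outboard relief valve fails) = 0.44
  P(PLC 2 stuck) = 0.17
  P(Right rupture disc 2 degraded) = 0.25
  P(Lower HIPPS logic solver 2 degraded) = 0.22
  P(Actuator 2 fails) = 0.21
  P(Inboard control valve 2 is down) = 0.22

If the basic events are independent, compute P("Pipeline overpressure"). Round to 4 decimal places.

0.9588

P(Block path down) [AND] = 0.23 × 0.31 × 0.13 × 0.37 = 0.003430
P(Shutdown chain inoperative) [OR] = 1 − (1−0.34) × (1−0.04) × (1−0.40) × (1−0.003430) = 0.621144
P(Control loop lost) [OR] = 1 − (1−0.44) × (1−0.17) = 0.535200
P(Relief train fails) [OR] = 1 − (1−0.31) × (1−0.535200) = 0.679288
P(Vent line lost) [OR] = 1 − (1−0.25) × (1−0.22) = 0.415000
P(HIPPS stage fails) [OR] = 1 − (1−0.415000) × (1−0.21) = 0.537850
P(Block path 2 inoperative) [OR] = 1 − (1−0.06) × (1−0.679288) × (1−0.537850) = 0.860676
P(Pipeline overpressure) [OR] = 1 − (1−0.621144) × (1−0.860676) × (1−0.22) = 0.958829
Rounded to 4 decimal places: P(Pipeline overpressure) ≈ 0.9588.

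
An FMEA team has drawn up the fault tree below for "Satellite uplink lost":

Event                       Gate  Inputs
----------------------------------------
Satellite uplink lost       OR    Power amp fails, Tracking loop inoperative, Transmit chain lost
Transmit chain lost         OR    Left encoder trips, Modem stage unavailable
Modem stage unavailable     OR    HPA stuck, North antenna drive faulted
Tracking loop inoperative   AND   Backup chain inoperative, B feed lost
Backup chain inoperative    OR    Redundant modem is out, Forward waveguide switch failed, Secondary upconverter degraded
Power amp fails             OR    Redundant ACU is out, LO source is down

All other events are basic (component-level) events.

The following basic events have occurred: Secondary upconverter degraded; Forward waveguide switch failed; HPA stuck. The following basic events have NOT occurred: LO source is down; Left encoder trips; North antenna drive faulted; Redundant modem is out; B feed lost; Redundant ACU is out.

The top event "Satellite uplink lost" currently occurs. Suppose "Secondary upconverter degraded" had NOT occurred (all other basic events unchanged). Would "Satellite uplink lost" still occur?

Yes

Counterfactual: set "Secondary upconverter degraded" to not occurred.
Power amp fails [OR]: Redundant ACU is out=not, LO source is down=not → no input occurs → does not occur.
Backup chain inoperative [OR]: Redundant modem is out=not, Forward waveguide switch failed=occurs, Secondary upconverter degraded=not → at least one input occurs → occurs.
Tracking loop inoperative [AND]: Backup chain inoperative=occurs, B feed lost=not → not all inputs occur → does not occur.
Modem stage unavailable [OR]: HPA stuck=occurs, North antenna drive faulted=not → at least one input occurs → occurs.
Transmit chain lost [OR]: Left encoder trips=not, Modem stage unavailable=occurs → at least one input occurs → occurs.
Satellite uplink lost [OR]: Power amp fails=not, Tracking loop inoperative=not, Transmit chain lost=occurs → at least one input occurs → occurs.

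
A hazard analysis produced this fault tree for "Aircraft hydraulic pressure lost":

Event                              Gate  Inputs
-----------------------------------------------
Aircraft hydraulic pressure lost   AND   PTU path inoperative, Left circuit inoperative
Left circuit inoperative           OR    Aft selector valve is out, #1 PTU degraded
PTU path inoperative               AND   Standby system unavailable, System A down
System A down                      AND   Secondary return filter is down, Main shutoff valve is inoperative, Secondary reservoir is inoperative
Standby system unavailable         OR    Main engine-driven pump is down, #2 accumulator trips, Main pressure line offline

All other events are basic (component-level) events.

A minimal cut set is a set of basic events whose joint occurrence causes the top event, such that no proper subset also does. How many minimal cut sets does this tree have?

6

Standby system unavailable [OR]: union of children's cut sets → 3 cut set(s).
System A down [AND]: one cut set from each child combined → 1 × 1 × 1 = 1 cut set(s).
PTU path inoperative [AND]: one cut set from each child combined → 3 × 1 = 3 cut set(s).
Left circuit inoperative [OR]: union of children's cut sets → 2 cut set(s).
Aircraft hydraulic pressure lost [AND]: one cut set from each child combined → 3 × 2 = 6 cut set(s).
Minimal cut sets: {Aft selector valve is out, Main engine-driven pump is down, Main shutoff valve is inoperative, Secondary reservoir is inoperative, Secondary return filter is down}; {#1 PTU degraded, Main engine-driven pump is down, Main shutoff valve is inoperative, Secondary reservoir is inoperative, Secondary return filter is down}; {#2 accumulator trips, Aft selector valve is out, Main shutoff valve is inoperative, Secondary reservoir is inoperative, Secondary return filter is down}; {#1 PTU degraded, #2 accumulator trips, Main shutoff valve is inoperative, Secondary reservoir is inoperative, Secondary return filter is down}; {Aft selector valve is out, Main pressure line offline, Main shutoff valve is inoperative, Secondary reservoir is inoperative, Secondary return filter is down}; {#1 PTU degraded, Main pressure line offline, Main shutoff valve is inoperative, Secondary reservoir is inoperative, Secondary return filter is down}.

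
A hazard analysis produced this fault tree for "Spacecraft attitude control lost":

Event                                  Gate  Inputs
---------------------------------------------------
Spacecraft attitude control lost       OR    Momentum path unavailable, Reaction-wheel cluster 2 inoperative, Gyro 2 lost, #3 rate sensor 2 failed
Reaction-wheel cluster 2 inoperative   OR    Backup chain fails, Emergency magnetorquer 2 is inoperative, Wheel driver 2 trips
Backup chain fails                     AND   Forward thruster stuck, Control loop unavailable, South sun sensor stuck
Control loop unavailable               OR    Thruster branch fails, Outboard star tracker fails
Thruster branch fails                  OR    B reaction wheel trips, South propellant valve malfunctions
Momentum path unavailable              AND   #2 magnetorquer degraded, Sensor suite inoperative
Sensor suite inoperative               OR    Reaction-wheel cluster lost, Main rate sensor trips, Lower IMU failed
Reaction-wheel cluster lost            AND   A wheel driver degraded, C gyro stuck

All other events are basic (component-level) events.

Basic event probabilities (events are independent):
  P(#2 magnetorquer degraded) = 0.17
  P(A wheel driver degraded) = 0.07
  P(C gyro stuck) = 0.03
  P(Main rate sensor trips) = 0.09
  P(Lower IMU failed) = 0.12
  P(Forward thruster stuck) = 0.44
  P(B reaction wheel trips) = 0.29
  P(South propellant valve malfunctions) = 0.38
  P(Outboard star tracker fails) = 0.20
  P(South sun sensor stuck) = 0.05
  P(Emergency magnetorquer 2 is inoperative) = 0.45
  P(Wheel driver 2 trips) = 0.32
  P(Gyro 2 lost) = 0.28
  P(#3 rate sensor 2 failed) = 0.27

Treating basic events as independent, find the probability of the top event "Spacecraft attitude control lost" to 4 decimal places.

0.8128

P(Reaction-wheel cluster lost) [AND] = 0.07 × 0.03 = 0.002100
P(Sensor suite inoperative) [OR] = 1 − (1−0.002100) × (1−0.09) × (1−0.12) = 0.200882
P(Momentum path unavailable) [AND] = 0.17 × 0.200882 = 0.034150
P(Thruster branch fails) [OR] = 1 − (1−0.29) × (1−0.38) = 0.559800
P(Control loop unavailable) [OR] = 1 − (1−0.559800) × (1−0.20) = 0.647840
P(Backup chain fails) [AND] = 0.44 × 0.647840 × 0.05 = 0.014252
P(Reaction-wheel cluster 2 inoperative) [OR] = 1 − (1−0.014252) × (1−0.45) × (1−0.32) = 0.631330
P(Spacecraft attitude control lost) [OR] = 1 − (1−0.034150) × (1−0.631330) × (1−0.28) × (1−0.27) = 0.812844
Rounded to 4 decimal places: P(Spacecraft attitude control lost) ≈ 0.8128.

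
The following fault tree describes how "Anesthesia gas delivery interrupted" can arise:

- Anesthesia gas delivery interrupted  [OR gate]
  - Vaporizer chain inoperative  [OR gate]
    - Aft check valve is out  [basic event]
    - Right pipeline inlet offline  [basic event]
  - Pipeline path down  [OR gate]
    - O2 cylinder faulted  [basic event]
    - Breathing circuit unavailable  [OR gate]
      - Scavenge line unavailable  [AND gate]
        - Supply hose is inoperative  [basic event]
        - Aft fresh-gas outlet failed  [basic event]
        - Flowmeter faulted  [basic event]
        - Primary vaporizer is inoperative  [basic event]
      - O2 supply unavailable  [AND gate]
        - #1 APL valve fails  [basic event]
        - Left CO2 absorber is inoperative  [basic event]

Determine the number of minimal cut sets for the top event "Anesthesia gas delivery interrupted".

5

Vaporizer chain inoperative [OR]: union of children's cut sets → 2 cut set(s).
Scavenge line unavailable [AND]: one cut set from each child combined → 1 × 1 × 1 × 1 = 1 cut set(s).
O2 supply unavailable [AND]: one cut set from each child combined → 1 × 1 = 1 cut set(s).
Breathing circuit unavailable [OR]: union of children's cut sets → 2 cut set(s).
Pipeline path down [OR]: union of children's cut sets → 3 cut set(s).
Anesthesia gas delivery interrupted [OR]: union of children's cut sets → 5 cut set(s).
Minimal cut sets: {Aft check valve is out}; {Right pipeline inlet offline}; {O2 cylinder faulted}; {Aft fresh-gas outlet failed, Flowmeter faulted, Primary vaporizer is inoperative, Supply hose is inoperative}; {#1 APL valve fails, Left CO2 absorber is inoperative}.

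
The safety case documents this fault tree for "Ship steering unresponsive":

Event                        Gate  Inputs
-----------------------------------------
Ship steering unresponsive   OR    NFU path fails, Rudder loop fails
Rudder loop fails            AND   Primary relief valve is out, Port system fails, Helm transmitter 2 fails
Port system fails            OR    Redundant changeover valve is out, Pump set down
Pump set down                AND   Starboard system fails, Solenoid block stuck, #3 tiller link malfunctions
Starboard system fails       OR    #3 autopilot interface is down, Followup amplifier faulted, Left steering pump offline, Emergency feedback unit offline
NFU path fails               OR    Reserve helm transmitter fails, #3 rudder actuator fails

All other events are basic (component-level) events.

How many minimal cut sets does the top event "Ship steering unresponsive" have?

NFU path fails [OR]: union of children's cut sets → 2 cut set(s).
Starboard system fails [OR]: union of children's cut sets → 4 cut set(s).
Pump set down [AND]: one cut set from each child combined → 4 × 1 × 1 = 4 cut set(s).
Port system fails [OR]: union of children's cut sets → 5 cut set(s).
Rudder loop fails [AND]: one cut set from each child combined → 1 × 5 × 1 = 5 cut set(s).
Ship steering unresponsive [OR]: union of children's cut sets → 7 cut set(s).
Minimal cut sets: {Reserve helm transmitter fails}; {#3 rudder actuator fails}; {Helm transmitter 2 fails, Primary relief valve is out, Redundant changeover valve is out}; {#3 autopilot interface is down, #3 tiller link malfunctions, Helm transmitter 2 fails, Primary relief valve is out, Solenoid block stuck}; {#3 tiller link malfunctions, Followup amplifier faulted, Helm transmitter 2 fails, Primary relief valve is out, Solenoid block stuck}; {#3 tiller link malfunctions, Helm transmitter 2 fails, Left steering pump offline, Primary relief valve is out, Solenoid block stuck}; {#3 tiller link malfunctions, Emergency feedback unit offline, Helm transmitter 2 fails, Primary relief valve is out, Solenoid block stuck}.

7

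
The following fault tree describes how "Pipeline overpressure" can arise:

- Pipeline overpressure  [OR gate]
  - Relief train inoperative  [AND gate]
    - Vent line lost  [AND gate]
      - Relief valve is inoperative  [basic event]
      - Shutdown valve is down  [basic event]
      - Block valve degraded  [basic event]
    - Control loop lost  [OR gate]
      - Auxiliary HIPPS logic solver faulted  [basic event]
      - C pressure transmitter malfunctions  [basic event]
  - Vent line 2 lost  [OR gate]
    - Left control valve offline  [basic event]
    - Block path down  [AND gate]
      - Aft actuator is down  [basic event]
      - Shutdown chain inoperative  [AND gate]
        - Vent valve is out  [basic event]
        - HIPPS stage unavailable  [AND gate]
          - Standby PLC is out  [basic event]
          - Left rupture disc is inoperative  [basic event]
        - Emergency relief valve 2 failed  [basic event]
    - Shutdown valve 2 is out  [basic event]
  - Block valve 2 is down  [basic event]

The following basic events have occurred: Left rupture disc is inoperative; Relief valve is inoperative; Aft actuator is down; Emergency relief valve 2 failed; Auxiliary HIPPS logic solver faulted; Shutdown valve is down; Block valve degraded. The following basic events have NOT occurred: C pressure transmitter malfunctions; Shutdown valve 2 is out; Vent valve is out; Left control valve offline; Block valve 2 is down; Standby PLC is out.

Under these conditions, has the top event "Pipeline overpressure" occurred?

Yes

Vent line lost [AND]: Relief valve is inoperative=occurs, Shutdown valve is down=occurs, Block valve degraded=occurs → all inputs occur → occurs.
Control loop lost [OR]: Auxiliary HIPPS logic solver faulted=occurs, C pressure transmitter malfunctions=not → at least one input occurs → occurs.
Relief train inoperative [AND]: Vent line lost=occurs, Control loop lost=occurs → all inputs occur → occurs.
HIPPS stage unavailable [AND]: Standby PLC is out=not, Left rupture disc is inoperative=occurs → not all inputs occur → does not occur.
Shutdown chain inoperative [AND]: Vent valve is out=not, HIPPS stage unavailable=not, Emergency relief valve 2 failed=occurs → not all inputs occur → does not occur.
Block path down [AND]: Aft actuator is down=occurs, Shutdown chain inoperative=not → not all inputs occur → does not occur.
Vent line 2 lost [OR]: Left control valve offline=not, Block path down=not, Shutdown valve 2 is out=not → no input occurs → does not occur.
Pipeline overpressure [OR]: Relief train inoperative=occurs, Vent line 2 lost=not, Block valve 2 is down=not → at least one input occurs → occurs.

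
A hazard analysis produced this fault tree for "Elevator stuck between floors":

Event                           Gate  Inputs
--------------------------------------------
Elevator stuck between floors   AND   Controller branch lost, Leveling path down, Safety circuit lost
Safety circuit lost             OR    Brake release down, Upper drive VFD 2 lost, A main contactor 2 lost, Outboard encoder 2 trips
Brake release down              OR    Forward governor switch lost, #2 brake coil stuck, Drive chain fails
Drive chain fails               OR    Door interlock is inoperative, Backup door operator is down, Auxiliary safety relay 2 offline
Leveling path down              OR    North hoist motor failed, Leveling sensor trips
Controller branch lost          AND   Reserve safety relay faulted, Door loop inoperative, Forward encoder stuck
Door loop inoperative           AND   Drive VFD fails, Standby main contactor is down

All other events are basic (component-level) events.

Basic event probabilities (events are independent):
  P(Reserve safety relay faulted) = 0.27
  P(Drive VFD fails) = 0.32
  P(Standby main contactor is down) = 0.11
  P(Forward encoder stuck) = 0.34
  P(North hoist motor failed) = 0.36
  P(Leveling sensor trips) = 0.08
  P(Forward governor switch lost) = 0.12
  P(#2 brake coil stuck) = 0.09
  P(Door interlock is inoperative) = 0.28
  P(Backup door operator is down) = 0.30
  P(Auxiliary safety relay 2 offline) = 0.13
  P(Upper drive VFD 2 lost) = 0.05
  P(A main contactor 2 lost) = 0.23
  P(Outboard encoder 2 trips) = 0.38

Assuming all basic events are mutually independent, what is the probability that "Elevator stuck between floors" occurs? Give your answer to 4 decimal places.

0.0011

P(Door loop inoperative) [AND] = 0.32 × 0.11 = 0.035200
P(Controller branch lost) [AND] = 0.27 × 0.035200 × 0.34 = 0.003231
P(Leveling path down) [OR] = 1 − (1−0.36) × (1−0.08) = 0.411200
P(Drive chain fails) [OR] = 1 − (1−0.28) × (1−0.30) × (1−0.13) = 0.561520
P(Brake release down) [OR] = 1 − (1−0.12) × (1−0.09) × (1−0.561520) = 0.648865
P(Safety circuit lost) [OR] = 1 − (1−0.648865) × (1−0.05) × (1−0.23) × (1−0.38) = 0.840750
P(Elevator stuck between floors) [AND] = 0.003231 × 0.411200 × 0.840750 = 0.001117
Rounded to 4 decimal places: P(Elevator stuck between floors) ≈ 0.0011.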